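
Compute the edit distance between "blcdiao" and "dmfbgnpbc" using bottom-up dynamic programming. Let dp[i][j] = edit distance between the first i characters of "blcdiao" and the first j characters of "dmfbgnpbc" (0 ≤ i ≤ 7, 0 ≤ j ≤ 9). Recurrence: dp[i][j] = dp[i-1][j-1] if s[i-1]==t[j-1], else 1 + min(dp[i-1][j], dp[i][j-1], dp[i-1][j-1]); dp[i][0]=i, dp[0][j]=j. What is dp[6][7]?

7

   ''  d  m  f  b  g  n  p  b  c
''  0  1  2  3  4  5  6  7  8  9
 b  1  1  2  3  3  4  5  6  7  8
 l  2  2  2  3  4  4  5  6  7  8
 c  3  3  3  3  4  5  5  6  7  7
 d  4  3  4  4  4  5  6  6  7  8
 i  5  4  4  5  5  5  6  7  7  8
 a  6  5  5  5  6  6  6  7  8  8
 o  7  6  6  6  6  7  7  7  8  9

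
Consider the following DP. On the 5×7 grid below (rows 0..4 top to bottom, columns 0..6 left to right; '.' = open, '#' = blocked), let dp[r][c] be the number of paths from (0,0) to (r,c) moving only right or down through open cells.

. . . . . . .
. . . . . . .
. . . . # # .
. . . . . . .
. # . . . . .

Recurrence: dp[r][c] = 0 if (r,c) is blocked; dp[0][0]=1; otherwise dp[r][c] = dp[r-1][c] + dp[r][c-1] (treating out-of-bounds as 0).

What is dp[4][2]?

10

r\c   0   1   2   3   4   5   6
  0   1   1   1   1   1   1   1
  1   1   2   3   4   5   6   7
  2   1   3   6  10   0   0   7
  3   1   4  10  20  20  20  27
  4   1   0  10  30  50  70  97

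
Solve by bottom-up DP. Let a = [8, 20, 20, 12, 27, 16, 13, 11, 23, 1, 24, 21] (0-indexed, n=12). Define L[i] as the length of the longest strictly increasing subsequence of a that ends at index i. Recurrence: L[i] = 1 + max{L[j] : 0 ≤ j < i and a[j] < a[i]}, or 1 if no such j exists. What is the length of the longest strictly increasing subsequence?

5

   i    0    1    2    3    4    5    6    7    8    9   10   11
a[i]    8   20   20   12   27   16   13   11   23    1   24   21
L[i]    1    2    2    2    3    3    3    2    4    1    5    4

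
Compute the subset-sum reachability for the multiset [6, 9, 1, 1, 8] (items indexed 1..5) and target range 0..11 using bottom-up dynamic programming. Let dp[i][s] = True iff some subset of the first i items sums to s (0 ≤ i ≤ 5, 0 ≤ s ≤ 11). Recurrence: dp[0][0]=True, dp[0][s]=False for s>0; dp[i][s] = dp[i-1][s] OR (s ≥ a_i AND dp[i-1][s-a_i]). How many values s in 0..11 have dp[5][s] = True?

9

i\s   0   1   2   3   4   5   6   7   8   9  10  11
  0   T   F   F   F   F   F   F   F   F   F   F   F
  1   T   F   F   F   F   F   T   F   F   F   F   F
  2   T   F   F   F   F   F   T   F   F   T   F   F
  3   T   T   F   F   F   F   T   T   F   T   T   F
  4   T   T   T   F   F   F   T   T   T   T   T   T
  5   T   T   T   F   F   F   T   T   T   T   T   T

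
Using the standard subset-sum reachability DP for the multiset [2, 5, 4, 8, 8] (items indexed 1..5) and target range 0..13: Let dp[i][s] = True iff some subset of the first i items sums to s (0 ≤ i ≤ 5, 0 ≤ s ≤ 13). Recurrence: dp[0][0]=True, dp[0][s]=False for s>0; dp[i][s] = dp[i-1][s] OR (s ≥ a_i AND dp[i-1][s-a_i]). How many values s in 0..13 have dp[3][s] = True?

i\s   0   1   2   3   4   5   6   7   8   9  10  11  12  13
  0   T   F   F   F   F   F   F   F   F   F   F   F   F   F
  1   T   F   T   F   F   F   F   F   F   F   F   F   F   F
  2   T   F   T   F   F   T   F   T   F   F   F   F   F   F
  3   T   F   T   F   T   T   T   T   F   T   F   T   F   F
  4   T   F   T   F   T   T   T   T   T   T   T   T   T   T
  5   T   F   T   F   T   T   T   T   T   T   T   T   T   T

8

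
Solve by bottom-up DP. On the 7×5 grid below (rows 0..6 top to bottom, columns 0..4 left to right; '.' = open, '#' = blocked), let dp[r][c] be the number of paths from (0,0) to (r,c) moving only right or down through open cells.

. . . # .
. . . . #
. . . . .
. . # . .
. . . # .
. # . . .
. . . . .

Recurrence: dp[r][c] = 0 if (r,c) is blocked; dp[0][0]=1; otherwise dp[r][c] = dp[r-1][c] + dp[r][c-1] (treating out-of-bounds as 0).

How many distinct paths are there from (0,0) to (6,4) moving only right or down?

r\c   0   1   2   3   4
  0   1   1   1   0   0
  1   1   2   3   3   0
  2   1   3   6   9   9
  3   1   4   0   9  18
  4   1   5   5   0  18
  5   1   0   5   5  23
  6   1   1   6  11  34

34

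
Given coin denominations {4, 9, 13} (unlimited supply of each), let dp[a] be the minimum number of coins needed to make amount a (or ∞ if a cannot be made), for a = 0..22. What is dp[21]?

 a  0  1  2  3  4  5  6  7  8  9 10 11 12 13 14 15 16 17 18 19 20 21 22
dp  0  -  -  -  1  -  -  -  2  1  -  -  3  1  -  -  4  2  2  -  5  3  2
(- denotes ∞ / unreachable)

3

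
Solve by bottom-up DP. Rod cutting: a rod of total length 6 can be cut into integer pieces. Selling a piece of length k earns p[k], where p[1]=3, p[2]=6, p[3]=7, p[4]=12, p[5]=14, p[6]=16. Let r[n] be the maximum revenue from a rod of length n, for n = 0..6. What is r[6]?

   n    0    1    2    3    4    5    6
r[n]    0    3    6    9   12   15   18

18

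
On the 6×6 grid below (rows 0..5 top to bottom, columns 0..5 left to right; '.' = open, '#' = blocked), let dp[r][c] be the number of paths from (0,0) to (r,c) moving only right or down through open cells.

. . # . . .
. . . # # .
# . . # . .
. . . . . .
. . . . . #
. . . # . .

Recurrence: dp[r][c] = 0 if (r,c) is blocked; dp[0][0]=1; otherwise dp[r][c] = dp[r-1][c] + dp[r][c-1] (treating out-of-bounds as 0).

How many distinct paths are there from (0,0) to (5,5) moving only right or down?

20

r\c   0   1   2   3   4   5
  0   1   1   0   0   0   0
  1   1   2   2   0   0   0
  2   0   2   4   0   0   0
  3   0   2   6   6   6   6
  4   0   2   8  14  20   0
  5   0   2  10   0  20  20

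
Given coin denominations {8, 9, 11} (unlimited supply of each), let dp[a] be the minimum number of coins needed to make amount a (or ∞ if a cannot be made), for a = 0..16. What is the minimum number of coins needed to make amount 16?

2

 a  0  1  2  3  4  5  6  7  8  9 10 11 12 13 14 15 16
dp  0  -  -  -  -  -  -  -  1  1  -  1  -  -  -  -  2
(- denotes ∞ / unreachable)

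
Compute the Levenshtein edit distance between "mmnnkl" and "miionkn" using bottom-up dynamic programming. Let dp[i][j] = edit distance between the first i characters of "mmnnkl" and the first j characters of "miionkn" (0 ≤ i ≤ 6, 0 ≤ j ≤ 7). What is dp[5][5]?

4

   ''  m  i  i  o  n  k  n
''  0  1  2  3  4  5  6  7
 m  1  0  1  2  3  4  5  6
 m  2  1  1  2  3  4  5  6
 n  3  2  2  2  3  3  4  5
 n  4  3  3  3  3  3  4  4
 k  5  4  4  4  4  4  3  4
 l  6  5  5  5  5  5  4  4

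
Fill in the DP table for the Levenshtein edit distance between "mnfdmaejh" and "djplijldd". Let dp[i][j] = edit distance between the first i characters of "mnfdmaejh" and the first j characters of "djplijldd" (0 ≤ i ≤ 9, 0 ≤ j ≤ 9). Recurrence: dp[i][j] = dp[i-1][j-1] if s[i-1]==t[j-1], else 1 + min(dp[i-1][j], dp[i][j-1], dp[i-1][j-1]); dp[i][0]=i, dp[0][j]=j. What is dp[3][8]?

8

   ''  d  j  p  l  i  j  l  d  d
''  0  1  2  3  4  5  6  7  8  9
 m  1  1  2  3  4  5  6  7  8  9
 n  2  2  2  3  4  5  6  7  8  9
 f  3  3  3  3  4  5  6  7  8  9
 d  4  3  4  4  4  5  6  7  7  8
 m  5  4  4  5  5  5  6  7  8  8
 a  6  5  5  5  6  6  6  7  8  9
 e  7  6  6  6  6  7  7  7  8  9
 j  8  7  6  7  7  7  7  8  8  9
 h  9  8  7  7  8  8  8  8  9  9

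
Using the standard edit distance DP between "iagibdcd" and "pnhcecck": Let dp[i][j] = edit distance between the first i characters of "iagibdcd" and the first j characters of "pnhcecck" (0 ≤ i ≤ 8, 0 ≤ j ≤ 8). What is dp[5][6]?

6

   ''  p  n  h  c  e  c  c  k
''  0  1  2  3  4  5  6  7  8
 i  1  1  2  3  4  5  6  7  8
 a  2  2  2  3  4  5  6  7  8
 g  3  3  3  3  4  5  6  7  8
 i  4  4  4  4  4  5  6  7  8
 b  5  5  5  5  5  5  6  7  8
 d  6  6  6  6  6  6  6  7  8
 c  7  7  7  7  6  7  6  6  7
 d  8  8  8  8  7  7  7  7  7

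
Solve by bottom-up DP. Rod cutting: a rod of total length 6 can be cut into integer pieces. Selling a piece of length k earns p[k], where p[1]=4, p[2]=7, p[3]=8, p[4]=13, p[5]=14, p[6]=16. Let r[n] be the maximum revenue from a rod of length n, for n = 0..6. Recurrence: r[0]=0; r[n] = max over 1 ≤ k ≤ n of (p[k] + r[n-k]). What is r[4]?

16

   n    0    1    2    3    4    5    6
r[n]    0    4    8   12   16   20   24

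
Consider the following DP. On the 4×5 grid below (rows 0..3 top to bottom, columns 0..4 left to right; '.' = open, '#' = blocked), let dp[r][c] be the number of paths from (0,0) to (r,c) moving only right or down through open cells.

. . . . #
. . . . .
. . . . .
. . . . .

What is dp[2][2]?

6

r\c   0   1   2   3   4
  0   1   1   1   1   0
  1   1   2   3   4   4
  2   1   3   6  10  14
  3   1   4  10  20  34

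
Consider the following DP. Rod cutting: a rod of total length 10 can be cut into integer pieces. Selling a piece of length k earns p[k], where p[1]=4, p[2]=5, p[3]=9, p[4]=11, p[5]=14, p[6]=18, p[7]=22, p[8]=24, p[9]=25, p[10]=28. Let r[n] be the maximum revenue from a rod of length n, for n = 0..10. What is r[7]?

28

   n    0    1    2    3    4    5    6    7    8    9   10
r[n]    0    4    8   12   16   20   24   28   32   36   40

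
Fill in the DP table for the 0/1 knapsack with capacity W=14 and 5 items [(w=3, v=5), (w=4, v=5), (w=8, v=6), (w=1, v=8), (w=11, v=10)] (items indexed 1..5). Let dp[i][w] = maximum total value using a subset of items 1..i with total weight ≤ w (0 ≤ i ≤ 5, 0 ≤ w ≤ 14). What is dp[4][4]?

i\w   0   1   2   3   4   5   6   7   8   9  10  11  12  13  14
  0   0   0   0   0   0   0   0   0   0   0   0   0   0   0   0
  1   0   0   0   5   5   5   5   5   5   5   5   5   5   5   5
  2   0   0   0   5   5   5   5  10  10  10  10  10  10  10  10
  3   0   0   0   5   5   5   5  10  10  10  10  11  11  11  11
  4   0   8   8   8  13  13  13  13  18  18  18  18  19  19  19
  5   0   8   8   8  13  13  13  13  18  18  18  18  19  19  19

13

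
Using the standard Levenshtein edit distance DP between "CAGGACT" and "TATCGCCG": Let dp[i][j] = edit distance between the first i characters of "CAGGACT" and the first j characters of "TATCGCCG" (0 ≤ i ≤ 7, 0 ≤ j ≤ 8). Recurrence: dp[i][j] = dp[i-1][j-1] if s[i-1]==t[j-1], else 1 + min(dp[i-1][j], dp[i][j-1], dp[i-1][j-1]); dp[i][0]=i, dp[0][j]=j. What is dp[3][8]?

   ''  T  A  T  C  G  C  C  G
''  0  1  2  3  4  5  6  7  8
 C  1  1  2  3  3  4  5  6  7
 A  2  2  1  2  3  4  5  6  7
 G  3  3  2  2  3  3  4  5  6
 G  4  4  3  3  3  3  4  5  5
 A  5  5  4  4  4  4  4  5  6
 C  6  6  5  5  4  5  4  4  5
 T  7  6  6  5  5  5  5  5  5

6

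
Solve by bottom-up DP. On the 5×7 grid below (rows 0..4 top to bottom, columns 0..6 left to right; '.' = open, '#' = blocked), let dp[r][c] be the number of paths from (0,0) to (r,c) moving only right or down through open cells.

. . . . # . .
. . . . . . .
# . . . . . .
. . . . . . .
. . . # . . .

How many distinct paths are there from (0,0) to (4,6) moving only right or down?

r\c   0   1   2   3   4   5   6
  0   1   1   1   1   0   0   0
  1   1   2   3   4   4   4   4
  2   0   2   5   9  13  17  21
  3   0   2   7  16  29  46  67
  4   0   2   9   0  29  75 142

142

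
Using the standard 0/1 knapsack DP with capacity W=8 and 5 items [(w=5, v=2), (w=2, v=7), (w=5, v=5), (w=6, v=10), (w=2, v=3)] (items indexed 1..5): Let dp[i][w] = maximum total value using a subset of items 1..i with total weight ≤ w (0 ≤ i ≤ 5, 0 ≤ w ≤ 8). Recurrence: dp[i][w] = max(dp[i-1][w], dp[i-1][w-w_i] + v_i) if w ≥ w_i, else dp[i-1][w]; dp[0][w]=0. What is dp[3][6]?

7

i\w   0   1   2   3   4   5   6   7   8
  0   0   0   0   0   0   0   0   0   0
  1   0   0   0   0   0   2   2   2   2
  2   0   0   7   7   7   7   7   9   9
  3   0   0   7   7   7   7   7  12  12
  4   0   0   7   7   7   7  10  12  17
  5   0   0   7   7  10  10  10  12  17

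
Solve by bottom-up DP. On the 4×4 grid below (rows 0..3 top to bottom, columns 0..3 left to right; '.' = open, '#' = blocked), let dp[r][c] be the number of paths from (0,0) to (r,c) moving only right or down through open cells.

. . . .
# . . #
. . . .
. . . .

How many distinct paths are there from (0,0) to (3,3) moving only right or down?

7

r\c   0   1   2   3
  0   1   1   1   1
  1   0   1   2   0
  2   0   1   3   3
  3   0   1   4   7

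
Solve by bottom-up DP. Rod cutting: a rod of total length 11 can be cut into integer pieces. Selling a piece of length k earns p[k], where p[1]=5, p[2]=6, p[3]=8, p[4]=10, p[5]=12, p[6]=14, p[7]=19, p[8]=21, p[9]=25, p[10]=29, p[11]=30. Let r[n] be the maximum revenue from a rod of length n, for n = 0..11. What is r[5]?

25

   n    0    1    2    3    4    5    6    7    8    9   10   11
r[n]    0    5   10   15   20   25   30   35   40   45   50   55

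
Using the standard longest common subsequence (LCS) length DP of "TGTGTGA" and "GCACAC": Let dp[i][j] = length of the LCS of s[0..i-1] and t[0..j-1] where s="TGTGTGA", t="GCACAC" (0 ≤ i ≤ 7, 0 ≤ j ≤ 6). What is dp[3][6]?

1

   ''  G  C  A  C  A  C
''  0  0  0  0  0  0  0
 T  0  0  0  0  0  0  0
 G  0  1  1  1  1  1  1
 T  0  1  1  1  1  1  1
 G  0  1  1  1  1  1  1
 T  0  1  1  1  1  1  1
 G  0  1  1  1  1  1  1
 A  0  1  1  2  2  2  2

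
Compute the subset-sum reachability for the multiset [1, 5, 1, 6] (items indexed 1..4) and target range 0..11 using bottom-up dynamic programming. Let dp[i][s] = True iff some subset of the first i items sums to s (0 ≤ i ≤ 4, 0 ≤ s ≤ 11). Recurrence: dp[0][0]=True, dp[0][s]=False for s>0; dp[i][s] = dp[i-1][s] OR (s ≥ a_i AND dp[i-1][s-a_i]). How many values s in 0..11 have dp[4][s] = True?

8

i\s   0   1   2   3   4   5   6   7   8   9  10  11
  0   T   F   F   F   F   F   F   F   F   F   F   F
  1   T   T   F   F   F   F   F   F   F   F   F   F
  2   T   T   F   F   F   T   T   F   F   F   F   F
  3   T   T   T   F   F   T   T   T   F   F   F   F
  4   T   T   T   F   F   T   T   T   T   F   F   T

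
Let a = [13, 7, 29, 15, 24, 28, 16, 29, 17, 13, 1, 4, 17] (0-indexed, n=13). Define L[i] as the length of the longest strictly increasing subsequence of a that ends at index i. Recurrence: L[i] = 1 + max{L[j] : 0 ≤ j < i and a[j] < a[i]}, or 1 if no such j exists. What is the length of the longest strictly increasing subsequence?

5

   i    0    1    2    3    4    5    6    7    8    9   10   11   12
a[i]   13    7   29   15   24   28   16   29   17   13    1    4   17
L[i]    1    1    2    2    3    4    3    5    4    2    1    2    4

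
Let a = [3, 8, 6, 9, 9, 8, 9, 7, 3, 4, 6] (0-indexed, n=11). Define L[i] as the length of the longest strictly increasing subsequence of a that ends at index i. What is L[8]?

   i    0    1    2    3    4    5    6    7    8    9   10
a[i]    3    8    6    9    9    8    9    7    3    4    6
L[i]    1    2    2    3    3    3    4    3    1    2    3

1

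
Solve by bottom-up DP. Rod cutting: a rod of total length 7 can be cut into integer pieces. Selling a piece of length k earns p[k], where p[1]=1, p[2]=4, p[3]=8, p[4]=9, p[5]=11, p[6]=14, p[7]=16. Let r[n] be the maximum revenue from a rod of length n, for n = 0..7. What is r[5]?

   n    0    1    2    3    4    5    6    7
r[n]    0    1    4    8    9   12   16   17

12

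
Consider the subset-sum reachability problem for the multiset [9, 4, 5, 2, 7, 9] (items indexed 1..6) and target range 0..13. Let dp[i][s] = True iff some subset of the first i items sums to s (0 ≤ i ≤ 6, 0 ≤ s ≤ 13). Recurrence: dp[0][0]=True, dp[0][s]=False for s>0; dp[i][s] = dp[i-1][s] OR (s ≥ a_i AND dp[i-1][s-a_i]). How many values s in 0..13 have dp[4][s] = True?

i\s   0   1   2   3   4   5   6   7   8   9  10  11  12  13
  0   T   F   F   F   F   F   F   F   F   F   F   F   F   F
  1   T   F   F   F   F   F   F   F   F   T   F   F   F   F
  2   T   F   F   F   T   F   F   F   F   T   F   F   F   T
  3   T   F   F   F   T   T   F   F   F   T   F   F   F   T
  4   T   F   T   F   T   T   T   T   F   T   F   T   F   T
  5   T   F   T   F   T   T   T   T   F   T   F   T   T   T
  6   T   F   T   F   T   T   T   T   F   T   F   T   T   T

9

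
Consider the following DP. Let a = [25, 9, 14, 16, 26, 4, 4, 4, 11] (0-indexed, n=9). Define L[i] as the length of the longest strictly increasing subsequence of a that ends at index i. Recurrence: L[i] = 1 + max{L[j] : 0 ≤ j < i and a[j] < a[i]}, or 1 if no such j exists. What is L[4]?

4

   i    0    1    2    3    4    5    6    7    8
a[i]   25    9   14   16   26    4    4    4   11
L[i]    1    1    2    3    4    1    1    1    2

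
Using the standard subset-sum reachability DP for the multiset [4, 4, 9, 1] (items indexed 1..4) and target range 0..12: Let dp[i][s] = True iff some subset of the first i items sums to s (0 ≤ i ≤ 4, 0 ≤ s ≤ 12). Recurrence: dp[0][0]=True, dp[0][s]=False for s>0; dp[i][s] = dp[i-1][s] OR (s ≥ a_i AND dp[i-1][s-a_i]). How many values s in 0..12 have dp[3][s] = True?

4

i\s   0   1   2   3   4   5   6   7   8   9  10  11  12
  0   T   F   F   F   F   F   F   F   F   F   F   F   F
  1   T   F   F   F   T   F   F   F   F   F   F   F   F
  2   T   F   F   F   T   F   F   F   T   F   F   F   F
  3   T   F   F   F   T   F   F   F   T   T   F   F   F
  4   T   T   F   F   T   T   F   F   T   T   T   F   F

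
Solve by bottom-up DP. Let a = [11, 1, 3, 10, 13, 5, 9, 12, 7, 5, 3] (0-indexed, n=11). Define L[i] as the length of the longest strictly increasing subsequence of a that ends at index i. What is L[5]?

3

   i    0    1    2    3    4    5    6    7    8    9   10
a[i]   11    1    3   10   13    5    9   12    7    5    3
L[i]    1    1    2    3    4    3    4    5    4    3    2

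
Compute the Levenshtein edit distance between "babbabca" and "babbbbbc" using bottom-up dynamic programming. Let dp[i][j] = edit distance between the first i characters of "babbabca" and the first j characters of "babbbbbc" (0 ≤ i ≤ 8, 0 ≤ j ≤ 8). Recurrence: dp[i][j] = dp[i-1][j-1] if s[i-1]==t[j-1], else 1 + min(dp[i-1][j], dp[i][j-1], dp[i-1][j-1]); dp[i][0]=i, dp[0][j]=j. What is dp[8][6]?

   ''  b  a  b  b  b  b  b  c
''  0  1  2  3  4  5  6  7  8
 b  1  0  1  2  3  4  5  6  7
 a  2  1  0  1  2  3  4  5  6
 b  3  2  1  0  1  2  3  4  5
 b  4  3  2  1  0  1  2  3  4
 a  5  4  3  2  1  1  2  3  4
 b  6  5  4  3  2  1  1  2  3
 c  7  6  5  4  3  2  2  2  2
 a  8  7  6  5  4  3  3  3  3

3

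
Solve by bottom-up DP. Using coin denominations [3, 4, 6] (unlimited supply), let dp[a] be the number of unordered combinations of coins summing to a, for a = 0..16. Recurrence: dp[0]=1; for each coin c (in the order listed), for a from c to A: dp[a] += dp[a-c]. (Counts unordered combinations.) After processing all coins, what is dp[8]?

after  coin     0     1     2     3     4     5     6     7     8     9    10    11    12    13    14    15    16
          3     1     0     0     1     0     0     1     0     0     1     0     0     1     0     0     1     0
          4     1     0     0     1     1     0     1     1     1     1     1     1     2     1     1     2     2
          6     1     0     0     1     1     0     2     1     1     2     2     1     4     2     2     4     4

1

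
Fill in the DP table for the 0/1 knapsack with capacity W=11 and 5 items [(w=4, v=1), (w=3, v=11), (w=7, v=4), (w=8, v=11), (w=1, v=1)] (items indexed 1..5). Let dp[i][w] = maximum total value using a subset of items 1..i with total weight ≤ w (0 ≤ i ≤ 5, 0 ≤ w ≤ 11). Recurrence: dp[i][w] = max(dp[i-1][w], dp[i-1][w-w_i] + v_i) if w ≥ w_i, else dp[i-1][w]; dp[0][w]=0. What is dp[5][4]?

i\w   0   1   2   3   4   5   6   7   8   9  10  11
  0   0   0   0   0   0   0   0   0   0   0   0   0
  1   0   0   0   0   1   1   1   1   1   1   1   1
  2   0   0   0  11  11  11  11  12  12  12  12  12
  3   0   0   0  11  11  11  11  12  12  12  15  15
  4   0   0   0  11  11  11  11  12  12  12  15  22
  5   0   1   1  11  12  12  12  12  13  13  15  22

12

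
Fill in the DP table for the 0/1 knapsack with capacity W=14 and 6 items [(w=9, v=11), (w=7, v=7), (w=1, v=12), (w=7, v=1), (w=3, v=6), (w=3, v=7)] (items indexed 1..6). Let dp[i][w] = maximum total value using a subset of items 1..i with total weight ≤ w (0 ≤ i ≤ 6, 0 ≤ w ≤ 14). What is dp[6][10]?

i\w   0   1   2   3   4   5   6   7   8   9  10  11  12  13  14
  0   0   0   0   0   0   0   0   0   0   0   0   0   0   0   0
  1   0   0   0   0   0   0   0   0   0  11  11  11  11  11  11
  2   0   0   0   0   0   0   0   7   7  11  11  11  11  11  11
  3   0  12  12  12  12  12  12  12  19  19  23  23  23  23  23
  4   0  12  12  12  12  12  12  12  19  19  23  23  23  23  23
  5   0  12  12  12  18  18  18  18  19  19  23  25  25  29  29
  6   0  12  12  12  19  19  19  25  25  25  25  26  26  30  32

25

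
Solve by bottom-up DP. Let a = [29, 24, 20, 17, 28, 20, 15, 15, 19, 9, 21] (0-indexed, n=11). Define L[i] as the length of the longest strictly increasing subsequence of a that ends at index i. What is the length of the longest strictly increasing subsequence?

   i    0    1    2    3    4    5    6    7    8    9   10
a[i]   29   24   20   17   28   20   15   15   19    9   21
L[i]    1    1    1    1    2    2    1    1    2    1    3

3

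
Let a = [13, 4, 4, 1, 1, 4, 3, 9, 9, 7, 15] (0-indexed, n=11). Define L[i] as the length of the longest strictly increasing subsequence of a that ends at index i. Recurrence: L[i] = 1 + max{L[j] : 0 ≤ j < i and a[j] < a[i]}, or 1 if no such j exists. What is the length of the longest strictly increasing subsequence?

4

   i    0    1    2    3    4    5    6    7    8    9   10
a[i]   13    4    4    1    1    4    3    9    9    7   15
L[i]    1    1    1    1    1    2    2    3    3    3    4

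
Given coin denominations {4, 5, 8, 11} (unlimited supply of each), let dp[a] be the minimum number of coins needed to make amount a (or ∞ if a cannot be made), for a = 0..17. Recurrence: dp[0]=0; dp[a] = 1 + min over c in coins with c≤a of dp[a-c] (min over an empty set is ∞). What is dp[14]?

3

 a  0  1  2  3  4  5  6  7  8  9 10 11 12 13 14 15 16 17
dp  0  -  -  -  1  1  -  -  1  2  2  1  2  2  3  2  2  3
(- denotes ∞ / unreachable)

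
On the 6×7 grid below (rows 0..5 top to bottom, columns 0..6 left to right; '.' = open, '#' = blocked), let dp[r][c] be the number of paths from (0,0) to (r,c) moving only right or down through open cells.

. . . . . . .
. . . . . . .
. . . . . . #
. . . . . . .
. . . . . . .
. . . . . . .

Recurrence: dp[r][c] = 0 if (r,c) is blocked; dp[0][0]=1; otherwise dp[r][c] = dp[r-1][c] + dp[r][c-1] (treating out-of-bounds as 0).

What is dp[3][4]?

35

r\c   0   1   2   3   4   5   6
  0   1   1   1   1   1   1   1
  1   1   2   3   4   5   6   7
  2   1   3   6  10  15  21   0
  3   1   4  10  20  35  56  56
  4   1   5  15  35  70 126 182
  5   1   6  21  56 126 252 434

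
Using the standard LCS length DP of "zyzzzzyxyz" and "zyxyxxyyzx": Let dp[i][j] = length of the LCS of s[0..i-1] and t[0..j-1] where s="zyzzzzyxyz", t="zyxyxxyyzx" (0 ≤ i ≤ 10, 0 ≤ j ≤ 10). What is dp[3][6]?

2

   ''  z  y  x  y  x  x  y  y  z  x
''  0  0  0  0  0  0  0  0  0  0  0
 z  0  1  1  1  1  1  1  1  1  1  1
 y  0  1  2  2  2  2  2  2  2  2  2
 z  0  1  2  2  2  2  2  2  2  3  3
 z  0  1  2  2  2  2  2  2  2  3  3
 z  0  1  2  2  2  2  2  2  2  3  3
 z  0  1  2  2  2  2  2  2  2  3  3
 y  0  1  2  2  3  3  3  3  3  3  3
 x  0  1  2  3  3  4  4  4  4  4  4
 y  0  1  2  3  4  4  4  5  5  5  5
 z  0  1  2  3  4  4  4  5  5  6  6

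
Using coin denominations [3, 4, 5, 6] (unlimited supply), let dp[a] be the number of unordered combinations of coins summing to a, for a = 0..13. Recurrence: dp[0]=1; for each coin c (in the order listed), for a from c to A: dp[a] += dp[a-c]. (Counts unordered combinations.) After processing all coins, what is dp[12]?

after  coin     0     1     2     3     4     5     6     7     8     9    10    11    12    13
          3     1     0     0     1     0     0     1     0     0     1     0     0     1     0
          4     1     0     0     1     1     0     1     1     1     1     1     1     2     1
          5     1     0     0     1     1     1     1     1     2     2     2     2     3     3
          6     1     0     0     1     1     1     2     1     2     3     3     3     5     4

5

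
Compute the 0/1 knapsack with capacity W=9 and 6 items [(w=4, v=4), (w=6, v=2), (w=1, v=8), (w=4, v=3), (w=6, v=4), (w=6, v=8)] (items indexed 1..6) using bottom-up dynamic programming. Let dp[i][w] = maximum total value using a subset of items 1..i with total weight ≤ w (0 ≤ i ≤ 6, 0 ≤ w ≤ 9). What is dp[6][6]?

i\w   0   1   2   3   4   5   6   7   8   9
  0   0   0   0   0   0   0   0   0   0   0
  1   0   0   0   0   4   4   4   4   4   4
  2   0   0   0   0   4   4   4   4   4   4
  3   0   8   8   8   8  12  12  12  12  12
  4   0   8   8   8   8  12  12  12  12  15
  5   0   8   8   8   8  12  12  12  12  15
  6   0   8   8   8   8  12  12  16  16  16

12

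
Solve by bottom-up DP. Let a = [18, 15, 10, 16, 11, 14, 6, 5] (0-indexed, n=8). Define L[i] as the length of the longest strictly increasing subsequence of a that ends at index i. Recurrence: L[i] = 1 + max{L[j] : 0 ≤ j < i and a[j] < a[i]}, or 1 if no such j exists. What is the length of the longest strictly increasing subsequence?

   i    0    1    2    3    4    5    6    7
a[i]   18   15   10   16   11   14    6    5
L[i]    1    1    1    2    2    3    1    1

3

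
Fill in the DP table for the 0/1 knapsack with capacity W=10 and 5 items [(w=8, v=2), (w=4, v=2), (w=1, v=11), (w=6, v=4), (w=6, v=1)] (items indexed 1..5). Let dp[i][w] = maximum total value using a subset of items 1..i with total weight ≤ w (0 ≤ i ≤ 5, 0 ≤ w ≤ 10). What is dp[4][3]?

i\w   0   1   2   3   4   5   6   7   8   9  10
  0   0   0   0   0   0   0   0   0   0   0   0
  1   0   0   0   0   0   0   0   0   2   2   2
  2   0   0   0   0   2   2   2   2   2   2   2
  3   0  11  11  11  11  13  13  13  13  13  13
  4   0  11  11  11  11  13  13  15  15  15  15
  5   0  11  11  11  11  13  13  15  15  15  15

11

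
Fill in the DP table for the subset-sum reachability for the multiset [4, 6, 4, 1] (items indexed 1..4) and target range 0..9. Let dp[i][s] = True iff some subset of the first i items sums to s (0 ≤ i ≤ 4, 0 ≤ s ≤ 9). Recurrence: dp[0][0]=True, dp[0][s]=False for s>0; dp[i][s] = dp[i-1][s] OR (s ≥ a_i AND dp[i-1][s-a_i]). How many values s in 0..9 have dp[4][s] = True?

8

i\s   0   1   2   3   4   5   6   7   8   9
  0   T   F   F   F   F   F   F   F   F   F
  1   T   F   F   F   T   F   F   F   F   F
  2   T   F   F   F   T   F   T   F   F   F
  3   T   F   F   F   T   F   T   F   T   F
  4   T   T   F   F   T   T   T   T   T   T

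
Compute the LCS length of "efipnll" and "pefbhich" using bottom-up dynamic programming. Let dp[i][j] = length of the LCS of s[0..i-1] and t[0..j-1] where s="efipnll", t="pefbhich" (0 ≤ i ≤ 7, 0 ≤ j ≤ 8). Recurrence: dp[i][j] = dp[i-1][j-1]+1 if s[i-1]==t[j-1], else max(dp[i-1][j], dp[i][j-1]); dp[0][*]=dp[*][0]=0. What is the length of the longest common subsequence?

3

   ''  p  e  f  b  h  i  c  h
''  0  0  0  0  0  0  0  0  0
 e  0  0  1  1  1  1  1  1  1
 f  0  0  1  2  2  2  2  2  2
 i  0  0  1  2  2  2  3  3  3
 p  0  1  1  2  2  2  3  3  3
 n  0  1  1  2  2  2  3  3  3
 l  0  1  1  2  2  2  3  3  3
 l  0  1  1  2  2  2  3  3  3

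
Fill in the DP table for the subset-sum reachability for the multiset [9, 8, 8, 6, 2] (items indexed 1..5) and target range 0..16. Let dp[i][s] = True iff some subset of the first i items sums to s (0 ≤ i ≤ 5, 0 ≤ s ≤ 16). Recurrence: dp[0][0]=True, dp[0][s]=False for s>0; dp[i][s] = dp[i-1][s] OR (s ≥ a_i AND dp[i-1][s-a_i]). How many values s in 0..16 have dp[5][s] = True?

10

i\s   0   1   2   3   4   5   6   7   8   9  10  11  12  13  14  15  16
  0   T   F   F   F   F   F   F   F   F   F   F   F   F   F   F   F   F
  1   T   F   F   F   F   F   F   F   F   T   F   F   F   F   F   F   F
  2   T   F   F   F   F   F   F   F   T   T   F   F   F   F   F   F   F
  3   T   F   F   F   F   F   F   F   T   T   F   F   F   F   F   F   T
  4   T   F   F   F   F   F   T   F   T   T   F   F   F   F   T   T   T
  5   T   F   T   F   F   F   T   F   T   T   T   T   F   F   T   T   T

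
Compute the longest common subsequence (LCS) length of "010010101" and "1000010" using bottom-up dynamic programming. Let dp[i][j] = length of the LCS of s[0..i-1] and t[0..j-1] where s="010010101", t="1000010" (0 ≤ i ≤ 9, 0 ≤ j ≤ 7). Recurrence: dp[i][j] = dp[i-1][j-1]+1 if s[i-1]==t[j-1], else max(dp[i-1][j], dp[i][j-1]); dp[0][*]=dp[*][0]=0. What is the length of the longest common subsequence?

   ''  1  0  0  0  0  1  0
''  0  0  0  0  0  0  0  0
 0  0  0  1  1  1  1  1  1
 1  0  1  1  1  1  1  2  2
 0  0  1  2  2  2  2  2  3
 0  0  1  2  3  3  3  3  3
 1  0  1  2  3  3  3  4  4
 0  0  1  2  3  4  4  4  5
 1  0  1  2  3  4  4  5  5
 0  0  1  2  3  4  5  5  6
 1  0  1  2  3  4  5  6  6

6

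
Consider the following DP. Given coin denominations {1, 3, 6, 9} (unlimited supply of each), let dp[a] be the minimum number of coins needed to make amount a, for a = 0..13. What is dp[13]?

 a  0  1  2  3  4  5  6  7  8  9 10 11 12 13
dp  0  1  2  1  2  3  1  2  3  1  2  3  2  3

3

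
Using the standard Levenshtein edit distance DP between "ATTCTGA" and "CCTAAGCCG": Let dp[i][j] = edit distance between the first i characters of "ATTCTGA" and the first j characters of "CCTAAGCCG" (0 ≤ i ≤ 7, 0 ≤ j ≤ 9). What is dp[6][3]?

4

   ''  C  C  T  A  A  G  C  C  G
''  0  1  2  3  4  5  6  7  8  9
 A  1  1  2  3  3  4  5  6  7  8
 T  2  2  2  2  3  4  5  6  7  8
 T  3  3  3  2  3  4  5  6  7  8
 C  4  3  3  3  3  4  5  5  6  7
 T  5  4  4  3  4  4  5  6  6  7
 G  6  5  5  4  4  5  4  5  6  6
 A  7  6  6  5  4  4  5  5  6  7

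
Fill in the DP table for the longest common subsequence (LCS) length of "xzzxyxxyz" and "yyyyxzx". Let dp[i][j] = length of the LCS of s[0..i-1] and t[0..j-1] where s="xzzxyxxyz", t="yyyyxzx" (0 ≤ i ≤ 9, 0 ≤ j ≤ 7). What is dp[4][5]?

   ''  y  y  y  y  x  z  x
''  0  0  0  0  0  0  0  0
 x  0  0  0  0  0  1  1  1
 z  0  0  0  0  0  1  2  2
 z  0  0  0  0  0  1  2  2
 x  0  0  0  0  0  1  2  3
 y  0  1  1  1  1  1  2  3
 x  0  1  1  1  1  2  2  3
 x  0  1  1  1  1  2  2  3
 y  0  1  2  2  2  2  2  3
 z  0  1  2  2  2  2  3  3

1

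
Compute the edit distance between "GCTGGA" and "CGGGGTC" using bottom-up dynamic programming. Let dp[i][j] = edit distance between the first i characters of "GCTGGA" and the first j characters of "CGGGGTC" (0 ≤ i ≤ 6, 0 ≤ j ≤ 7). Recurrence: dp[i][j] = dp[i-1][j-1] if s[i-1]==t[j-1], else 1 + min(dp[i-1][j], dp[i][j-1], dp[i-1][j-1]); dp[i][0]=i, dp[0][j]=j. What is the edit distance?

5

   ''  C  G  G  G  G  T  C
''  0  1  2  3  4  5  6  7
 G  1  1  1  2  3  4  5  6
 C  2  1  2  2  3  4  5  5
 T  3  2  2  3  3  4  4  5
 G  4  3  2  2  3  3  4  5
 G  5  4  3  2  2  3  4  5
 A  6  5  4  3  3  3  4  5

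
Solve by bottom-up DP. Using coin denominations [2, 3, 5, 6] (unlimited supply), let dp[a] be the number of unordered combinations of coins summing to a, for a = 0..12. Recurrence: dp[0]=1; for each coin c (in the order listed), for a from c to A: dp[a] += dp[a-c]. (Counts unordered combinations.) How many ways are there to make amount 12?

after  coin     0     1     2     3     4     5     6     7     8     9    10    11    12
          2     1     0     1     0     1     0     1     0     1     0     1     0     1
          3     1     0     1     1     1     1     2     1     2     2     2     2     3
          5     1     0     1     1     1     2     2     2     3     3     4     4     5
          6     1     0     1     1     1     2     3     2     4     4     5     6     8

8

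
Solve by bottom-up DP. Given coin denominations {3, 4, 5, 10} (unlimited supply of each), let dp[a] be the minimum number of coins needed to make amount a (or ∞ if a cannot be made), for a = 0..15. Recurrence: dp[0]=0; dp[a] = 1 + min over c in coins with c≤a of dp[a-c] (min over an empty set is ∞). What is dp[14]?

2

 a  0  1  2  3  4  5  6  7  8  9 10 11 12 13 14 15
dp  0  -  -  1  1  1  2  2  2  2  1  3  3  2  2  2
(- denotes ∞ / unreachable)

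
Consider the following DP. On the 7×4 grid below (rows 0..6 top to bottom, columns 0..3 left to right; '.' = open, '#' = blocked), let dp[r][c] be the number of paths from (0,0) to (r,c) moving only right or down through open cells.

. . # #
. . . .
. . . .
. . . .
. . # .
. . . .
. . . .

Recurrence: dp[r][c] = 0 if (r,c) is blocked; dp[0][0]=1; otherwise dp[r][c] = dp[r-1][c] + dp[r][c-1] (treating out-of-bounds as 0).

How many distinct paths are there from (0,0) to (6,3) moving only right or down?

35

r\c   0   1   2   3
  0   1   1   0   0
  1   1   2   2   2
  2   1   3   5   7
  3   1   4   9  16
  4   1   5   0  16
  5   1   6   6  22
  6   1   7  13  35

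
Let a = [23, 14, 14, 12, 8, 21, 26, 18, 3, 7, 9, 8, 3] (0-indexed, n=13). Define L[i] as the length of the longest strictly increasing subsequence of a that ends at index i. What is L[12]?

1

   i    0    1    2    3    4    5    6    7    8    9   10   11   12
a[i]   23   14   14   12    8   21   26   18    3    7    9    8    3
L[i]    1    1    1    1    1    2    3    2    1    2    3    3    1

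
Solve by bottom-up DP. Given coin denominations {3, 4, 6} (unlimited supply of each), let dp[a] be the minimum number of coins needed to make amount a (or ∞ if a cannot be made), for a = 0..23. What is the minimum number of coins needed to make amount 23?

 a  0  1  2  3  4  5  6  7  8  9 10 11 12 13 14 15 16 17 18 19 20 21 22 23
dp  0  -  -  1  1  -  1  2  2  2  2  3  2  3  3  3  3  4  3  4  4  4  4  5
(- denotes ∞ / unreachable)

5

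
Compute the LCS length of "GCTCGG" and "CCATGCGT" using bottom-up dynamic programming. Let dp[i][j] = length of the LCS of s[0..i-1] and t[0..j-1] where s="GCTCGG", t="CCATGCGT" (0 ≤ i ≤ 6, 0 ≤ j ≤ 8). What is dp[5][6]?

3

   ''  C  C  A  T  G  C  G  T
''  0  0  0  0  0  0  0  0  0
 G  0  0  0  0  0  1  1  1  1
 C  0  1  1  1  1  1  2  2  2
 T  0  1  1  1  2  2  2  2  3
 C  0  1  2  2  2  2  3  3  3
 G  0  1  2  2  2  3  3  4  4
 G  0  1  2  2  2  3  3  4  4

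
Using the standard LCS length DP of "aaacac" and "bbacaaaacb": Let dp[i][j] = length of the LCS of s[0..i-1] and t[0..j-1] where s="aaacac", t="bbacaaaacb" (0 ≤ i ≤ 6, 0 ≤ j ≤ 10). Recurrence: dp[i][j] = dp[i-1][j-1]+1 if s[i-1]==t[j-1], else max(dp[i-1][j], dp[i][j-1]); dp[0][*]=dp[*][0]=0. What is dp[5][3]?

1

   ''  b  b  a  c  a  a  a  a  c  b
''  0  0  0  0  0  0  0  0  0  0  0
 a  0  0  0  1  1  1  1  1  1  1  1
 a  0  0  0  1  1  2  2  2  2  2  2
 a  0  0  0  1  1  2  3  3  3  3  3
 c  0  0  0  1  2  2  3  3  3  4  4
 a  0  0  0  1  2  3  3  4  4  4  4
 c  0  0  0  1  2  3  3  4  4  5  5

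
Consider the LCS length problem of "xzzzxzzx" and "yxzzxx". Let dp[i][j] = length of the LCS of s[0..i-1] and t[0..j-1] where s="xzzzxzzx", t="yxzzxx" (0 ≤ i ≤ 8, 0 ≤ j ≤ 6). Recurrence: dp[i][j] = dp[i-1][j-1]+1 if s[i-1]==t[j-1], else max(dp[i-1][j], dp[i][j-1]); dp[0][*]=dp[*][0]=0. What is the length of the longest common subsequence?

   ''  y  x  z  z  x  x
''  0  0  0  0  0  0  0
 x  0  0  1  1  1  1  1
 z  0  0  1  2  2  2  2
 z  0  0  1  2  3  3  3
 z  0  0  1  2  3  3  3
 x  0  0  1  2  3  4  4
 z  0  0  1  2  3  4  4
 z  0  0  1  2  3  4  4
 x  0  0  1  2  3  4  5

5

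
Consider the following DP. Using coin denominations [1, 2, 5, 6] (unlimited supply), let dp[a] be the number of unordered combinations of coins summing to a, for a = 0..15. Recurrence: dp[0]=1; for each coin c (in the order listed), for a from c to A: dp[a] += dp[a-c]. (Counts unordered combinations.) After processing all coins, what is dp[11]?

15

after  coin     0     1     2     3     4     5     6     7     8     9    10    11    12    13    14    15
          1     1     1     1     1     1     1     1     1     1     1     1     1     1     1     1     1
          2     1     1     2     2     3     3     4     4     5     5     6     6     7     7     8     8
          5     1     1     2     2     3     4     5     6     7     8    10    11    13    14    16    18
          6     1     1     2     2     3     4     6     7     9    10    13    15    19    21    25    28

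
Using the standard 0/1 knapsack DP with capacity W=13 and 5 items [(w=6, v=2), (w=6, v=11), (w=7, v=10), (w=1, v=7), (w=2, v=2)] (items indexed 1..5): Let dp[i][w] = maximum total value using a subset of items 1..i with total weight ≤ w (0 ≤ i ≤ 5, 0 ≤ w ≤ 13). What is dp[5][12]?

i\w   0   1   2   3   4   5   6   7   8   9  10  11  12  13
  0   0   0   0   0   0   0   0   0   0   0   0   0   0   0
  1   0   0   0   0   0   0   2   2   2   2   2   2   2   2
  2   0   0   0   0   0   0  11  11  11  11  11  11  13  13
  3   0   0   0   0   0   0  11  11  11  11  11  11  13  21
  4   0   7   7   7   7   7  11  18  18  18  18  18  18  21
  5   0   7   7   9   9   9  11  18  18  20  20  20  20  21

20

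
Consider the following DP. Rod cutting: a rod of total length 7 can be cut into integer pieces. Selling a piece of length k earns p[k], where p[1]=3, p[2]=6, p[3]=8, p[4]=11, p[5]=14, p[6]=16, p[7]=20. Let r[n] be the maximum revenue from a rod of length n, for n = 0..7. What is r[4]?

   n    0    1    2    3    4    5    6    7
r[n]    0    3    6    9   12   15   18   21

12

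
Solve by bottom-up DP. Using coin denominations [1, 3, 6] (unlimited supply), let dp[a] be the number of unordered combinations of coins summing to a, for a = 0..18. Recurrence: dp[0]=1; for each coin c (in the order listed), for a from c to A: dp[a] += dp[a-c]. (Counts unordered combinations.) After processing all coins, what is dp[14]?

after  coin     0     1     2     3     4     5     6     7     8     9    10    11    12    13    14    15    16    17    18
          1     1     1     1     1     1     1     1     1     1     1     1     1     1     1     1     1     1     1     1
          3     1     1     1     2     2     2     3     3     3     4     4     4     5     5     5     6     6     6     7
          6     1     1     1     2     2     2     4     4     4     6     6     6     9     9     9    12    12    12    16

9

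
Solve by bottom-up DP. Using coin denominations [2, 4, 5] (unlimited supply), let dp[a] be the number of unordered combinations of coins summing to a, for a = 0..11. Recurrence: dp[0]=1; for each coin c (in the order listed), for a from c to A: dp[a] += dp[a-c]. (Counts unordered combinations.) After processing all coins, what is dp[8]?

3

after  coin     0     1     2     3     4     5     6     7     8     9    10    11
          2     1     0     1     0     1     0     1     0     1     0     1     0
          4     1     0     1     0     2     0     2     0     3     0     3     0
          5     1     0     1     0     2     1     2     1     3     2     4     2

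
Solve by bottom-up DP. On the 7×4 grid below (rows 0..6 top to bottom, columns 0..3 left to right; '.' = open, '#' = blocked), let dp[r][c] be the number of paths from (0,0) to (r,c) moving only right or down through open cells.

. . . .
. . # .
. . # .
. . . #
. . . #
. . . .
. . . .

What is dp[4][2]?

r\c   0   1   2   3
  0   1   1   1   1
  1   1   2   0   1
  2   1   3   0   1
  3   1   4   4   0
  4   1   5   9   0
  5   1   6  15  15
  6   1   7  22  37

9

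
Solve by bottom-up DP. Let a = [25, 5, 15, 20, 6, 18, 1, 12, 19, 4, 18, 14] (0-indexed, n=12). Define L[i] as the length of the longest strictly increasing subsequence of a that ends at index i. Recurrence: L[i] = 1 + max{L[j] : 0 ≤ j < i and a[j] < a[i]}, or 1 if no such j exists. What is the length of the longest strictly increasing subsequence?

4

   i    0    1    2    3    4    5    6    7    8    9   10   11
a[i]   25    5   15   20    6   18    1   12   19    4   18   14
L[i]    1    1    2    3    2    3    1    3    4    2    4    4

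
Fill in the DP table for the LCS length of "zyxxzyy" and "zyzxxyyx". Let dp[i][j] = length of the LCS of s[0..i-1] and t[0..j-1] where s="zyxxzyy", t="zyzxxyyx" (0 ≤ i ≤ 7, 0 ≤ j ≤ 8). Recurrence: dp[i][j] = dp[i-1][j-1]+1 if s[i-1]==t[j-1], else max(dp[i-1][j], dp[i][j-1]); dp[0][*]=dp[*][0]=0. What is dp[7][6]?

5

   ''  z  y  z  x  x  y  y  x
''  0  0  0  0  0  0  0  0  0
 z  0  1  1  1  1  1  1  1  1
 y  0  1  2  2  2  2  2  2  2
 x  0  1  2  2  3  3  3  3  3
 x  0  1  2  2  3  4  4  4  4
 z  0  1  2  3  3  4  4  4  4
 y  0  1  2  3  3  4  5  5  5
 y  0  1  2  3  3  4  5  6  6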